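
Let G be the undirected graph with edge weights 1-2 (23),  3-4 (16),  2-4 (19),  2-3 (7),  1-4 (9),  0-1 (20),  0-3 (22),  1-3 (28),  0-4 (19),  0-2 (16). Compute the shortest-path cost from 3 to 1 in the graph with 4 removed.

28

Some routes from 3 to 1 avoiding 4:
3 → 1: 28
3 → 2 → 0 → 1: 7 + 16 + 20 = 43
3 → 0 → 1: 22 + 20 = 42
3 → 2 → 1: 7 + 23 = 30
The minimum is 28.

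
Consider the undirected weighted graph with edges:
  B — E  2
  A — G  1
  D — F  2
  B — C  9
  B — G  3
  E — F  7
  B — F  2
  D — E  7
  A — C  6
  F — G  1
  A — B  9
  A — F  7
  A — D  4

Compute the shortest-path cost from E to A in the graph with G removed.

A few of the E→A routes:
E -> B -> F -> A: 2 + 2 + 7 = 11
E -> B -> F -> D -> A: 2 + 2 + 2 + 4 = 10
E -> B -> A: 2 + 9 = 11
The minimum is 10.

10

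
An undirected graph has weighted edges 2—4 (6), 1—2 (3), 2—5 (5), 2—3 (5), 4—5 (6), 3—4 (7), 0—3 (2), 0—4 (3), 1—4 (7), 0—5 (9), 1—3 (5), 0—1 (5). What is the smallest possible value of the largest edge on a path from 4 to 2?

Some routes from 4 to 2:
4 - 0 - 1 - 3 - 2: max(3, 5, 5, 5) = 5
4 - 5 - 2: max(6, 5) = 6
4 - 2: max(6) = 6
4 - 0 - 1 - 2: max(3, 5, 3) = 5
4 - 0 - 3 - 1 - 2: max(3, 2, 5, 3) = 5
4 - 0 - 3 - 2: max(3, 2, 5) = 5
Smallest bottleneck: 5.

5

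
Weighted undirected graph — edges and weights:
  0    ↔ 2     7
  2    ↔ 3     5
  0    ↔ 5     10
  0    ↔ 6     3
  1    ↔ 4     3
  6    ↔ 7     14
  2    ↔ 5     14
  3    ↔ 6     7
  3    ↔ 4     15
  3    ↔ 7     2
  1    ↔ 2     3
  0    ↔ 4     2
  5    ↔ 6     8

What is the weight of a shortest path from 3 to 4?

11

A few of the 3→4 routes:
3 -> 2 -> 0 -> 4: 5 + 7 + 2 = 14
3 -> 2 -> 1 -> 4: 5 + 3 + 3 = 11
3 -> 6 -> 0 -> 4: 7 + 3 + 2 = 12
Shortest: 11.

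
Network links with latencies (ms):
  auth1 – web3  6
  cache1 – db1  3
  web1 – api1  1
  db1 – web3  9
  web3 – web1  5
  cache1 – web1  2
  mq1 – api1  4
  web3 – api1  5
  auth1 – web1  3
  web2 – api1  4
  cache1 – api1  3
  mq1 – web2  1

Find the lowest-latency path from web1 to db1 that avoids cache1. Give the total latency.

14

Routes from web1 to db1 avoiding cache1:
web1 → api1 → web3 → db1: 1 + 5 + 9 = 15
web1 → auth1 → web3 → db1: 3 + 6 + 9 = 18
web1 → web3 → db1: 5 + 9 = 14
Best route has total 14 ms.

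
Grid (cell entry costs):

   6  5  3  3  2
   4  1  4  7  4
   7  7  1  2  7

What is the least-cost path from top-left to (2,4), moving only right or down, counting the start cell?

Cheapest: (0,0) (1,0) (1,1) (1,2) (2,2) (2,3) (2,4)
  6 + 4 + 1 + 4 + 1 + 2 + 7 = 25

25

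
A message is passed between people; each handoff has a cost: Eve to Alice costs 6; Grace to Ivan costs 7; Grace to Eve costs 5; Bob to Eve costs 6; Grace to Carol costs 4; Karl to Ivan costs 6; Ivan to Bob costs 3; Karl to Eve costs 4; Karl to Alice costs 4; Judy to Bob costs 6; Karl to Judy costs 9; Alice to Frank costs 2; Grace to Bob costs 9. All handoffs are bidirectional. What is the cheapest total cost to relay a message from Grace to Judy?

15

Some routes from Grace to Judy:
Grace→Bob→Judy: 9 + 6 = 15
Grace→Ivan→Bob→Judy: 7 + 3 + 6 = 16
Grace→Eve→Bob→Judy: 5 + 6 + 6 = 17
Shortest: 15.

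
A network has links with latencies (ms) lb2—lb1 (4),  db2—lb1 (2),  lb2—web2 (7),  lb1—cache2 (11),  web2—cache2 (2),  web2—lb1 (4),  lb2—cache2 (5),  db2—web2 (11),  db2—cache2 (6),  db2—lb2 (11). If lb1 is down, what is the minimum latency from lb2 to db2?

11

Checking several routes:
lb2 → cache2 → db2: 5 + 6 = 11
lb2 → web2 → cache2 → db2: 7 + 2 + 6 = 15
lb2 → db2: 11
lb2 → cache2 → web2 → db2: 5 + 2 + 11 = 18
The minimum is 11 ms.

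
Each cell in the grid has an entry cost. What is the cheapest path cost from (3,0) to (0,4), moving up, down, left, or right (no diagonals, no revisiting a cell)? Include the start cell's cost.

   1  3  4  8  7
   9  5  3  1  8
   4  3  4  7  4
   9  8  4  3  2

39

Take r3c0 -> r2c0 -> r2c1 -> r2c2 -> r1c2 -> r1c3 -> r0c3 -> r0c4 for a total of 9 + 4 + 3 + 4 + 3 + 1 + 8 + 7 = 39.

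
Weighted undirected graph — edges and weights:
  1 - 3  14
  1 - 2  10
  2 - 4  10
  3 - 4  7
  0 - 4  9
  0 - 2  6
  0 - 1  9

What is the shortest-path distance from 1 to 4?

Routes from 1 to 4:
1-2-0-4: 10 + 6 + 9 = 25
1-2-4: 10 + 10 = 20
1-0-2-4: 9 + 6 + 10 = 25
1-3-4: 14 + 7 = 21
1-0-4: 9 + 9 = 18
Shortest: 18.

18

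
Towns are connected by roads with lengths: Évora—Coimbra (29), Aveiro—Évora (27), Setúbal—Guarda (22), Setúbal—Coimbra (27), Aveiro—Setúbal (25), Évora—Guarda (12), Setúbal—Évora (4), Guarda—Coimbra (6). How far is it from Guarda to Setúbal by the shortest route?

16

A few of the Guarda→Setúbal routes:
Guarda - Évora - Aveiro - Setúbal: 12 + 27 + 25 = 64
Guarda - Coimbra - Setúbal: 6 + 27 = 33
Guarda - Évora - Setúbal: 12 + 4 = 16
Guarda - Coimbra - Évora - Setúbal: 6 + 29 + 4 = 39
Guarda - Setúbal: 22
The minimum is 16.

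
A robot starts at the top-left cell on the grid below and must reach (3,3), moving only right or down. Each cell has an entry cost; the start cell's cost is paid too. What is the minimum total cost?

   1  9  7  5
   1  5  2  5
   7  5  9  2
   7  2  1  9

24

One optimal route is r0c0 -> r1c0 -> r1c1 -> r2c1 -> r3c1 -> r3c2 -> r3c3.
Its cost is 1 + 1 + 5 + 5 + 2 + 1 + 9 = 24.
For comparison, the top-then-right route costs 38.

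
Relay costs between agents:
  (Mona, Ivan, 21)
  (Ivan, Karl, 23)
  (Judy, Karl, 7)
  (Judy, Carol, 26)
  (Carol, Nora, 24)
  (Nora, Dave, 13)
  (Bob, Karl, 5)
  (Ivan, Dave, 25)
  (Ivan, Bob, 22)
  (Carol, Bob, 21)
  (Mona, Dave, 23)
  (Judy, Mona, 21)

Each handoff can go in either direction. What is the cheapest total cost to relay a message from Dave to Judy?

44

Checking several routes:
Dave → Ivan → Bob → Karl → Judy: 25 + 22 + 5 + 7 = 59
Dave → Ivan → Karl → Judy: 25 + 23 + 7 = 55
Dave → Mona → Judy: 23 + 21 = 44
The minimum is 44.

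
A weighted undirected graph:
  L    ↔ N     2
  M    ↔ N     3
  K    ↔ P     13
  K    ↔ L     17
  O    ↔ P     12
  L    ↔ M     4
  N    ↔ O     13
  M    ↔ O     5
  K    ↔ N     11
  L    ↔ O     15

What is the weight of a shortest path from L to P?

Comparing a few candidate routes:
L-N-K-P: 2 + 11 + 13 = 26
L-N-O-P: 2 + 13 + 12 = 27
L-K-P: 17 + 13 = 30
L-N-M-O-P: 2 + 3 + 5 + 12 = 22
L-O-P: 15 + 12 = 27
L-M-O-P: 4 + 5 + 12 = 21
Best route has total 21.

21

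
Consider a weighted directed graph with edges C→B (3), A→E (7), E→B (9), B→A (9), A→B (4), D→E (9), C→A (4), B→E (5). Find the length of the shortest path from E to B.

Paths from E to B:
E→B: 9
Shortest: 9.

9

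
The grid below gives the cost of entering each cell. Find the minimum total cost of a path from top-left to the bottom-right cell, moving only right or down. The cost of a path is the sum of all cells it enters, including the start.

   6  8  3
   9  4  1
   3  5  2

20

Cheapest: r0c0 -> r0c1 -> r0c2 -> r1c2 -> r2c2
  6 + 8 + 3 + 1 + 2 = 20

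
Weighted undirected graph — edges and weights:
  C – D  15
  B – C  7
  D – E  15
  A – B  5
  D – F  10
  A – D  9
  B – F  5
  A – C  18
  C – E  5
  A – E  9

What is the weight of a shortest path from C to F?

12

A few of the C→F routes:
C-D-F: 15 + 10 = 25
C-B-F: 7 + 5 = 12
C-B-A-D-F: 7 + 5 + 9 + 10 = 31
C-E-A-B-F: 5 + 9 + 5 + 5 = 24
C-E-D-F: 5 + 15 + 10 = 30
C-A-B-F: 18 + 5 + 5 = 28
The minimum is 12.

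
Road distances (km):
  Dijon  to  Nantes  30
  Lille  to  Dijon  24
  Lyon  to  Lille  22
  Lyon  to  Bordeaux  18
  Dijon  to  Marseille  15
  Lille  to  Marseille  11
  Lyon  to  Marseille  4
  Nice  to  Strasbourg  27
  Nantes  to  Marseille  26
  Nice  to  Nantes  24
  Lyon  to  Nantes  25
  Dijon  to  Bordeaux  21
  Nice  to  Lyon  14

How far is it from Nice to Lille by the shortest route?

A few of the Nice→Lille routes:
Nice→Nantes→Marseille→Lille: 24 + 26 + 11 = 61
Nice→Lyon→Marseille→Lille: 14 + 4 + 11 = 29
Nice→Lyon→Marseille→Dijon→Lille: 14 + 4 + 15 + 24 = 57
Nice→Lyon→Lille: 14 + 22 = 36
Shortest: 29 km.

29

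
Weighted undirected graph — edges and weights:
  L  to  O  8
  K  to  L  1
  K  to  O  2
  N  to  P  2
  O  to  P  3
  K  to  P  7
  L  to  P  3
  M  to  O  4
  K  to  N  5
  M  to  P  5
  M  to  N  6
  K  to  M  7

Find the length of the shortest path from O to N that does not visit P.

A few of the O→N routes:
O → K → N: 2 + 5 = 7
O → L → K → N: 8 + 1 + 5 = 14
O → K → M → N: 2 + 7 + 6 = 15
O → M → N: 4 + 6 = 10
The minimum is 7.

7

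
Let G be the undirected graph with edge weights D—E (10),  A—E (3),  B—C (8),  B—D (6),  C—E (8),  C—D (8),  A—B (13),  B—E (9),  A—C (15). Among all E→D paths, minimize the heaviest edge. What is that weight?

8

A few of the E→D routes:
E-B-C-D: max(9, 8, 8) = 9
E-D: max(10) = 10
E-C-D: max(8, 8) = 8
E-C-B-D: max(8, 8, 6) = 8
E-B-D: max(9, 6) = 9
Smallest bottleneck: 8.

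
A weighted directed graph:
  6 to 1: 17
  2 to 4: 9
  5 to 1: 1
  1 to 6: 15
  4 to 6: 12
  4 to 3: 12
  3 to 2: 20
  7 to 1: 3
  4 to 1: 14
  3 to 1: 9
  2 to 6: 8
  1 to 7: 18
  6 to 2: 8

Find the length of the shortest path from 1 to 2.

23

Routes from 1 to 2:
1 - 6 - 2: 15 + 8 = 23
The minimum is 23.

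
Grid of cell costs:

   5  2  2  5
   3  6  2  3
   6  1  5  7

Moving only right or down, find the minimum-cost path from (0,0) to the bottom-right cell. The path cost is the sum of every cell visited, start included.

Cheapest: (0,0)→(0,1)→(0,2)→(1,2)→(1,3)→(2,3)
  5 + 2 + 2 + 2 + 3 + 7 = 21
(Top row then right column would cost 24.)

21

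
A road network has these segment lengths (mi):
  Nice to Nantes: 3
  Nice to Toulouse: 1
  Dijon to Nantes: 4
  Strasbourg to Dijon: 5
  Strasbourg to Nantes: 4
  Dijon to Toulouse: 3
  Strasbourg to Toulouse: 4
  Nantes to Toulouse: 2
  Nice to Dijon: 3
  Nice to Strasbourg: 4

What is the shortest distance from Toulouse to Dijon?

3

Comparing a few candidate routes:
Toulouse→Nice→Dijon: 1 + 3 = 4
Toulouse→Nantes→Dijon: 2 + 4 = 6
Toulouse→Nantes→Nice→Dijon: 2 + 3 + 3 = 8
Toulouse→Dijon: 3
Toulouse→Nice→Nantes→Dijon: 1 + 3 + 4 = 8
Shortest: 3 mi.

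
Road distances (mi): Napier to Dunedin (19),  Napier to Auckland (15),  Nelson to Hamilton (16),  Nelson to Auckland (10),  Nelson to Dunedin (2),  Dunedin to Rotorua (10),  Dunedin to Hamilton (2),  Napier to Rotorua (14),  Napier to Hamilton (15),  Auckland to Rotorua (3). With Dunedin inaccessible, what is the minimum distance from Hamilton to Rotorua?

29

Paths from Hamilton to Rotorua avoiding Dunedin:
Hamilton→Nelson→Auckland→Napier→Rotorua: 16 + 10 + 15 + 14 = 55
Hamilton→Napier→Rotorua: 15 + 14 = 29
Hamilton→Nelson→Auckland→Rotorua: 16 + 10 + 3 = 29
Hamilton→Napier→Auckland→Rotorua: 15 + 15 + 3 = 33
Best route has total 29 mi.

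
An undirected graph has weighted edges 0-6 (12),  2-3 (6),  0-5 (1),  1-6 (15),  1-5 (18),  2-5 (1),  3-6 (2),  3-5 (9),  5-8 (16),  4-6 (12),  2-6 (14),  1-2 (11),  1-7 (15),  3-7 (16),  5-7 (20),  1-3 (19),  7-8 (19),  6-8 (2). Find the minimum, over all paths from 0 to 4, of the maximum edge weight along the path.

A few of the 0→4 routes:
0 → 5 → 2 → 3 → 6 → 4: max(1, 1, 6, 2, 12) = 12
0 → 5 → 3 → 6 → 4: max(1, 9, 2, 12) = 12
0 → 6 → 4: max(12, 12) = 12
Best route has worst link 12.

12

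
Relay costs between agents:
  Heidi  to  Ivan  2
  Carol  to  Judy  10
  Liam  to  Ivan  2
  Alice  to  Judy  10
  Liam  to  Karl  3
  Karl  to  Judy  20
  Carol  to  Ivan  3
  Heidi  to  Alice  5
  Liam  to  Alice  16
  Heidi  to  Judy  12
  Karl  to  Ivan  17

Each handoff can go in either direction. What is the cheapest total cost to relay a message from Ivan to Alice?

Comparing a few candidate routes:
Ivan-Carol-Judy-Alice: 3 + 10 + 10 = 23
Ivan-Liam-Alice: 2 + 16 = 18
Ivan-Heidi-Alice: 2 + 5 = 7
The minimum is 7.

7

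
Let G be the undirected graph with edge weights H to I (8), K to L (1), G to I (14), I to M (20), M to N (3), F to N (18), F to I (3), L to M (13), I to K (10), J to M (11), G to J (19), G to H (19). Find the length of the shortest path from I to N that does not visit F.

Paths from I to N avoiding F:
I -> G -> J -> M -> N: 14 + 19 + 11 + 3 = 47
I -> M -> N: 20 + 3 = 23
I -> H -> G -> J -> M -> N: 8 + 19 + 19 + 11 + 3 = 60
I -> K -> L -> M -> N: 10 + 1 + 13 + 3 = 27
The minimum is 23.

23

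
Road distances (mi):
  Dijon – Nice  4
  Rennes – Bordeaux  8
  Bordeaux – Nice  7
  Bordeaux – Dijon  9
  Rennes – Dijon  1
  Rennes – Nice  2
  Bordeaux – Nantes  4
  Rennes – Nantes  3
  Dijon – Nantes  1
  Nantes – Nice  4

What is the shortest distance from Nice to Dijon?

Comparing a few candidate routes:
Nice-Rennes-Nantes-Dijon: 2 + 3 + 1 = 6
Nice-Dijon: 4
Nice-Nantes-Dijon: 4 + 1 = 5
Nice-Nantes-Rennes-Dijon: 4 + 3 + 1 = 8
Nice-Rennes-Dijon: 2 + 1 = 3
Nice-Bordeaux-Nantes-Dijon: 7 + 4 + 1 = 12
The minimum is 3 mi.

3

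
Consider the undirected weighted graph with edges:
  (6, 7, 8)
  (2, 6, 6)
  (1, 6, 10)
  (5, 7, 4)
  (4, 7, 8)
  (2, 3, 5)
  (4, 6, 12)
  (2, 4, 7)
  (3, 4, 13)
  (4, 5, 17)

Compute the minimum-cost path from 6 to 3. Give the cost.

Comparing a few candidate routes:
6 → 2 → 3: 6 + 5 = 11
6 → 4 → 2 → 3: 12 + 7 + 5 = 24
6 → 4 → 3: 12 + 13 = 25
Shortest: 11.

11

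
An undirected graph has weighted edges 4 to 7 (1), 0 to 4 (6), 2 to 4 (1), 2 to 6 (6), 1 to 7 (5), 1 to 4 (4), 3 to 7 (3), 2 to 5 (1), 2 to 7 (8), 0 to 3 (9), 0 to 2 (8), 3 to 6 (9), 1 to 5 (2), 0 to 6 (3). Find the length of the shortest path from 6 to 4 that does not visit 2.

Checking several routes:
6 → 0 → 3 → 7 → 4: 3 + 9 + 3 + 1 = 16
6 → 3 → 7 → 4: 9 + 3 + 1 = 13
6 → 0 → 4: 3 + 6 = 9
Best route has total 9.

9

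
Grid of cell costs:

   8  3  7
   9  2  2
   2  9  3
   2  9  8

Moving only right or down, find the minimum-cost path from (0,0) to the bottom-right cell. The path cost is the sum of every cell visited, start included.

Take [0,0] [0,1] [1,1] [1,2] [2,2] [3,2] for a total of 8 + 3 + 2 + 2 + 3 + 8 = 26.

26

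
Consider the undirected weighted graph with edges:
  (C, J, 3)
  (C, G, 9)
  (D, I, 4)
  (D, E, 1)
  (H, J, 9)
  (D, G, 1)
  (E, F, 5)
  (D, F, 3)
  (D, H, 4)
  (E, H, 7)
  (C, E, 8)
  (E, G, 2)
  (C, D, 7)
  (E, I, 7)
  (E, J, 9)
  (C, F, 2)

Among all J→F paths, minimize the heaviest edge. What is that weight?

Comparing a few candidate routes:
J -> C -> D -> E -> F: max(3, 7, 1, 5) = 7
J -> C -> F: max(3, 2) = 3
J -> C -> D -> F: max(3, 7, 3) = 7
The minimum achievable maximum is 3.

3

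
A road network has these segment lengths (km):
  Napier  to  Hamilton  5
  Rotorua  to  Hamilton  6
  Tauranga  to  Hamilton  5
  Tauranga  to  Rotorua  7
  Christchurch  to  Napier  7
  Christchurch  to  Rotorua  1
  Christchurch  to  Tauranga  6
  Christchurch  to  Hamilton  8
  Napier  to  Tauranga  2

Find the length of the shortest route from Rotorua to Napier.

8

Comparing a few candidate routes:
Rotorua - Christchurch - Napier: 1 + 7 = 8
Rotorua - Tauranga - Napier: 7 + 2 = 9
Rotorua - Christchurch - Tauranga - Napier: 1 + 6 + 2 = 9
Rotorua - Hamilton - Napier: 6 + 5 = 11
Rotorua - Hamilton - Tauranga - Napier: 6 + 5 + 2 = 13
Shortest: 8 km.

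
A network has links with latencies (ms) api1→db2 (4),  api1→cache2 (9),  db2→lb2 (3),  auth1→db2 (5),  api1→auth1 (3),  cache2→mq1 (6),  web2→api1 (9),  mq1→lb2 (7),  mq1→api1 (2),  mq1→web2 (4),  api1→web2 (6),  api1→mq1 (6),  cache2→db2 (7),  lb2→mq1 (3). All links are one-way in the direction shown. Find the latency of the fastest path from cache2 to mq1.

6

Paths from cache2 to mq1:
cache2 → db2 → lb2 → mq1: 7 + 3 + 3 = 13
cache2 → mq1: 6
The minimum is 6 ms.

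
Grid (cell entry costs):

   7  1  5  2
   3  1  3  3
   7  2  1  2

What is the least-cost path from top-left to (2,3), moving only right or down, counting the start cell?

14

One optimal route is [0,0] → [0,1] → [1,1] → [2,1] → [2,2] → [2,3].
Its cost is 7 + 1 + 1 + 2 + 1 + 2 = 14.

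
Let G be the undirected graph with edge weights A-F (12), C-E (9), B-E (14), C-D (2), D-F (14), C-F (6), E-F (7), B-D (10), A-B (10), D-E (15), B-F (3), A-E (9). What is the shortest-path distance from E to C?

9

Comparing a few candidate routes:
E -> F -> C: 7 + 6 = 13
E -> C: 9
E -> D -> C: 15 + 2 = 17
E -> F -> B -> D -> C: 7 + 3 + 10 + 2 = 22
Best route has total 9.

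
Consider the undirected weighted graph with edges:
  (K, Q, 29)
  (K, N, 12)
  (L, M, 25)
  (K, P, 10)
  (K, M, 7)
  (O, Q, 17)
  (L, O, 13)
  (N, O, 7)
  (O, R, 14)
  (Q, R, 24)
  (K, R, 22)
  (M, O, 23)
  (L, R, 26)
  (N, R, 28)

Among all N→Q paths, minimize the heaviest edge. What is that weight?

17

A few of the N→Q routes:
N→K→R→O→Q: max(12, 22, 14, 17) = 22
N→O→M→K→R→Q: max(7, 23, 7, 22, 24) = 24
N→K→M→O→Q: max(12, 7, 23, 17) = 23
N→O→R→Q: max(7, 14, 24) = 24
N→K→M→O→R→Q: max(12, 7, 23, 14, 24) = 24
N→O→Q: max(7, 17) = 17
Smallest bottleneck: 17.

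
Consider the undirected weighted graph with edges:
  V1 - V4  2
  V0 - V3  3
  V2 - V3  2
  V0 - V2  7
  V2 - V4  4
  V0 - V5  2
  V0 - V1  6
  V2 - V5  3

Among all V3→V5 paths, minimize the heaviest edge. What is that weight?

Comparing a few candidate routes:
V3→V0→V1→V4→V2→V5: max(3, 6, 2, 4, 3) = 6
V3→V2→V5: max(2, 3) = 3
V3→V2→V4→V1→V0→V5: max(2, 4, 2, 6, 2) = 6
V3→V0→V5: max(3, 2) = 3
Smallest bottleneck: 3.

3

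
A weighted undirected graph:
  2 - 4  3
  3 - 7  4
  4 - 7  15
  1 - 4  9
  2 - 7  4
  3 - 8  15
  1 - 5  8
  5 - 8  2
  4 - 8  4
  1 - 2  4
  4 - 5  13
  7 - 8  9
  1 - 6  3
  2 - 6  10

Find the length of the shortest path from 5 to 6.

11

Checking several routes:
5 → 8 → 4 → 1 → 6: 2 + 4 + 9 + 3 = 18
5 → 8 → 4 → 2 → 6: 2 + 4 + 3 + 10 = 19
5 → 1 → 6: 8 + 3 = 11
5 → 1 → 2 → 6: 8 + 4 + 10 = 22
5 → 8 → 4 → 2 → 1 → 6: 2 + 4 + 3 + 4 + 3 = 16
Best route has total 11.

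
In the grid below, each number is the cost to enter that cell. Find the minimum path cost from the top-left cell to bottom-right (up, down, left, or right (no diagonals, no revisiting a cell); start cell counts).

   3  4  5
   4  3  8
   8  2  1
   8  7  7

20

One optimal route is (0,0) -> (0,1) -> (1,1) -> (2,1) -> (2,2) -> (3,2).
Its cost is 3 + 4 + 3 + 2 + 1 + 7 = 20.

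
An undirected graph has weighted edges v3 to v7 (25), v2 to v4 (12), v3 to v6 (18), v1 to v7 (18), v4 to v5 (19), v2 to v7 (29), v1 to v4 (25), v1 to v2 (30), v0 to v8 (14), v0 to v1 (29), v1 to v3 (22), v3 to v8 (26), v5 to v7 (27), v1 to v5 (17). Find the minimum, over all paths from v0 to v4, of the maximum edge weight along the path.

26

A few of the v0→v4 routes:
v0-v8-v3-v7-v1-v4: max(14, 26, 25, 18, 25) = 26
v0-v8-v3-v1-v4: max(14, 26, 22, 25) = 26
v0-v8-v3-v7-v1-v5-v4: max(14, 26, 25, 18, 17, 19) = 26
Smallest bottleneck: 26.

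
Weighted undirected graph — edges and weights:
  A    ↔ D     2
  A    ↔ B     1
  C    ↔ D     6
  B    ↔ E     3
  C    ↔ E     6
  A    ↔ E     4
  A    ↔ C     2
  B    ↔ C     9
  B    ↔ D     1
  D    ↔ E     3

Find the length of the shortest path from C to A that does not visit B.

Candidate routes:
C → D → E → A: 6 + 3 + 4 = 13
C → E → A: 6 + 4 = 10
C → D → A: 6 + 2 = 8
C → E → D → A: 6 + 3 + 2 = 11
C → A: 2
The minimum is 2.

2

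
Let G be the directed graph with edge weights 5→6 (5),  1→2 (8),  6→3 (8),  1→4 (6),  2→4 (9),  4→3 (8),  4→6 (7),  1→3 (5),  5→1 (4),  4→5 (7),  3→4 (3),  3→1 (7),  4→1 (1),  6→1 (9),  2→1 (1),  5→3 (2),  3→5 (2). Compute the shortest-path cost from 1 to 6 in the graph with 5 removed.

13

Candidate routes:
1 → 4 → 6: 6 + 7 = 13
1 → 2 → 4 → 6: 8 + 9 + 7 = 24
1 → 3 → 4 → 6: 5 + 3 + 7 = 15
Shortest: 13.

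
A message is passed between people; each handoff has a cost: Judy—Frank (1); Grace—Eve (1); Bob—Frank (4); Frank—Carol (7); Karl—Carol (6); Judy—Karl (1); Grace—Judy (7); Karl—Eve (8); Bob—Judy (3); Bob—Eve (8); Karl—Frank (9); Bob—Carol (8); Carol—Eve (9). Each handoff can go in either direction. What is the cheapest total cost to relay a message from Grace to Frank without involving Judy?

A few of the Grace→Frank routes:
Grace → Eve → Bob → Frank: 1 + 8 + 4 = 13
Grace → Eve → Carol → Bob → Frank: 1 + 9 + 8 + 4 = 22
Grace → Eve → Karl → Frank: 1 + 8 + 9 = 18
Grace → Eve → Carol → Frank: 1 + 9 + 7 = 17
Shortest: 13.

13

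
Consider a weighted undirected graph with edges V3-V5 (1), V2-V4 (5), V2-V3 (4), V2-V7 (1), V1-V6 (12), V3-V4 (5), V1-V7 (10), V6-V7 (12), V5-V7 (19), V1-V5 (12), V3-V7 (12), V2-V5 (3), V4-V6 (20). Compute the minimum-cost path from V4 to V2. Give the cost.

Comparing a few candidate routes:
V4-V2: 5
V4-V3-V2: 5 + 4 = 9
V4-V3-V5-V2: 5 + 1 + 3 = 9
Shortest: 5.

5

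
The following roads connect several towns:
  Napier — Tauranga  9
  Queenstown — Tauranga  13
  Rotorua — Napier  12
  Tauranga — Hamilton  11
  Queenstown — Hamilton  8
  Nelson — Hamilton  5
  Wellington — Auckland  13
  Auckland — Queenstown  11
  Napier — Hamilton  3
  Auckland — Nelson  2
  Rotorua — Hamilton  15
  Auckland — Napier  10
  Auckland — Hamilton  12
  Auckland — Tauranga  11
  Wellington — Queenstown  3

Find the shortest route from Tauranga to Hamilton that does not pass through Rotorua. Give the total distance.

11

A few of the Tauranga→Hamilton routes:
Tauranga - Auckland - Nelson - Hamilton: 11 + 2 + 5 = 18
Tauranga - Auckland - Hamilton: 11 + 12 = 23
Tauranga - Napier - Hamilton: 9 + 3 = 12
Tauranga - Queenstown - Hamilton: 13 + 8 = 21
Tauranga - Hamilton: 11
Tauranga - Auckland - Napier - Hamilton: 11 + 10 + 3 = 24
Shortest: 11.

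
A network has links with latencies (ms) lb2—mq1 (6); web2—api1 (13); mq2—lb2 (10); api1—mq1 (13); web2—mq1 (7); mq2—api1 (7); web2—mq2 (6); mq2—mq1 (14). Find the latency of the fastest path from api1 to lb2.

17

A few of the api1→lb2 routes:
api1-mq2-web2-mq1-lb2: 7 + 6 + 7 + 6 = 26
api1-web2-mq1-lb2: 13 + 7 + 6 = 26
api1-mq2-lb2: 7 + 10 = 17
api1-mq1-lb2: 13 + 6 = 19
Shortest: 17 ms.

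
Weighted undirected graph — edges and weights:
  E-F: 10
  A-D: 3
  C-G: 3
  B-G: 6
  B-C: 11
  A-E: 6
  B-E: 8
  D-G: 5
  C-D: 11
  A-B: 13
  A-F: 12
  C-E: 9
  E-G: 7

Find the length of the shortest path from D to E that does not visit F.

Checking several routes:
D→G→E: 5 + 7 = 12
D→G→B→E: 5 + 6 + 8 = 19
D→A→E: 3 + 6 = 9
D→G→C→E: 5 + 3 + 9 = 17
Shortest: 9.

9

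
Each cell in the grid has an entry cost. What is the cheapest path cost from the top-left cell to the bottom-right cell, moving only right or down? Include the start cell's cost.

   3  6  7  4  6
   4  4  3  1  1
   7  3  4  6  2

One optimal route is [0,0] → [1,0] → [1,1] → [1,2] → [1,3] → [1,4] → [2,4].
Its cost is 3 + 4 + 4 + 3 + 1 + 1 + 2 = 18.
For comparison, the top-then-right route costs 29.

18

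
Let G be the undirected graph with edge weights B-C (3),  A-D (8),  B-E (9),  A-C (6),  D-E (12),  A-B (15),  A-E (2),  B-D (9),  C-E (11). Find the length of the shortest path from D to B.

9

A few of the D→B routes:
D -> A -> C -> B: 8 + 6 + 3 = 17
D -> A -> E -> B: 8 + 2 + 9 = 19
D -> B: 9
Shortest: 9.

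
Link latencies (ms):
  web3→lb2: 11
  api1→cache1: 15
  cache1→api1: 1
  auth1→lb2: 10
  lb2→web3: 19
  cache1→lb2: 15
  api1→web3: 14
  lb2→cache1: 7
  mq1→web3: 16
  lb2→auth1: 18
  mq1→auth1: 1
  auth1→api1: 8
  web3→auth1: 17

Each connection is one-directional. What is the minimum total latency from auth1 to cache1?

Paths from auth1 to cache1:
auth1 → lb2 → cache1: 10 + 7 = 17
auth1 → api1 → cache1: 8 + 15 = 23
auth1 → api1 → web3 → lb2 → cache1: 8 + 14 + 11 + 7 = 40
Shortest: 17 ms.

17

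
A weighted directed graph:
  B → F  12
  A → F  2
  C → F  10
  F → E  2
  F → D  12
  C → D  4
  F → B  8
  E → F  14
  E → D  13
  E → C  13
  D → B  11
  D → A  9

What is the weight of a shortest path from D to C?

Paths from D to C:
D - A - F - E - C: 9 + 2 + 2 + 13 = 26
D - B - F - E - C: 11 + 12 + 2 + 13 = 38
Best route has total 26.

26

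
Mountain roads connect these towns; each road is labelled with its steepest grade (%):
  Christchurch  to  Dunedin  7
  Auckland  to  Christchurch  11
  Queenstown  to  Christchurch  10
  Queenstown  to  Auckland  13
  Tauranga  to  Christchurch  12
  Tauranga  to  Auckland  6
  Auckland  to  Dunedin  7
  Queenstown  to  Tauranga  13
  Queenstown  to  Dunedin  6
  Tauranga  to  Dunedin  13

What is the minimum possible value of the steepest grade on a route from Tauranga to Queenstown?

Comparing a few candidate routes:
Tauranga -> Auckland -> Christchurch -> Queenstown: max(6, 11, 10) = 11
Tauranga -> Auckland -> Dunedin -> Christchurch -> Queenstown: max(6, 7, 7, 10) = 10
Tauranga -> Auckland -> Dunedin -> Queenstown: max(6, 7, 6) = 7
Tauranga -> Christchurch -> Dunedin -> Queenstown: max(12, 7, 6) = 12
Tauranga -> Christchurch -> Auckland -> Dunedin -> Queenstown: max(12, 11, 7, 6) = 12
Tauranga -> Auckland -> Christchurch -> Dunedin -> Queenstown: max(6, 11, 7, 6) = 11
Best route has worst link 7%.

7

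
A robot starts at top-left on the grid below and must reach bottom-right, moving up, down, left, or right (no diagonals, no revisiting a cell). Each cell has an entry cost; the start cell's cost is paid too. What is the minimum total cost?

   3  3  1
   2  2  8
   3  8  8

23

Cheapest: [0,0] -> [0,1] -> [0,2] -> [1,2] -> [2,2]
  3 + 3 + 1 + 8 + 8 = 23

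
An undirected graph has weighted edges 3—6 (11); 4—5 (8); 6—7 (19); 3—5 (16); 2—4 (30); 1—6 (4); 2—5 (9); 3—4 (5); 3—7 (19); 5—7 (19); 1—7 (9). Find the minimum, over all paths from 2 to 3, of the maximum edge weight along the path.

9

A few of the 2→3 routes:
2 - 5 - 7 - 3: max(9, 19, 19) = 19
2 - 5 - 3: max(9, 16) = 16
2 - 5 - 7 - 6 - 3: max(9, 19, 19, 11) = 19
2 - 5 - 7 - 1 - 6 - 3: max(9, 19, 9, 4, 11) = 19
2 - 5 - 4 - 3: max(9, 8, 5) = 9
2 - 4 - 5 - 3: max(30, 8, 16) = 30
The minimum achievable maximum is 9.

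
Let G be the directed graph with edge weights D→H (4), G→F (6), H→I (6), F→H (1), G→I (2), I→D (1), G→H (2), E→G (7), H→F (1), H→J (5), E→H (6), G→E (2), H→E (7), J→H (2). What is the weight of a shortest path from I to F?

6

Candidate routes:
I-D-H-F: 1 + 4 + 1 = 6
I-D-H-E-G-F: 1 + 4 + 7 + 7 + 6 = 25
The minimum is 6.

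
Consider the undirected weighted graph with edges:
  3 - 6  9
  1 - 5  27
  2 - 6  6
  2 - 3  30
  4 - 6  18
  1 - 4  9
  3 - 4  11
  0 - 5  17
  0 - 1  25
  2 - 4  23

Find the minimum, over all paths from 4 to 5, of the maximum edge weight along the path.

Candidate routes:
4→1→5: max(9, 27) = 27
4→1→0→5: max(9, 25, 17) = 25
Best route has worst link 25.

25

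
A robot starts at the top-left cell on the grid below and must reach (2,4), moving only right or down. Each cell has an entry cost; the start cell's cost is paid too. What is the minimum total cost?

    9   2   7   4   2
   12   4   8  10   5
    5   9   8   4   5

34

Cheapest: (0,0) (0,1) (0,2) (0,3) (0,4) (1,4) (2,4)
  9 + 2 + 7 + 4 + 2 + 5 + 5 = 34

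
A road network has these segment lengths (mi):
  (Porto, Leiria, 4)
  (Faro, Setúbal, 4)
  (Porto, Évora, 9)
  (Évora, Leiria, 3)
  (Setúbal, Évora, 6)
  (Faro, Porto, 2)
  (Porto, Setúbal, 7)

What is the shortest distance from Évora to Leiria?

Some routes from Évora to Leiria:
Évora → Leiria: 3
Évora → Setúbal → Faro → Porto → Leiria: 6 + 4 + 2 + 4 = 16
Évora → Porto → Leiria: 9 + 4 = 13
The minimum is 3 mi.

3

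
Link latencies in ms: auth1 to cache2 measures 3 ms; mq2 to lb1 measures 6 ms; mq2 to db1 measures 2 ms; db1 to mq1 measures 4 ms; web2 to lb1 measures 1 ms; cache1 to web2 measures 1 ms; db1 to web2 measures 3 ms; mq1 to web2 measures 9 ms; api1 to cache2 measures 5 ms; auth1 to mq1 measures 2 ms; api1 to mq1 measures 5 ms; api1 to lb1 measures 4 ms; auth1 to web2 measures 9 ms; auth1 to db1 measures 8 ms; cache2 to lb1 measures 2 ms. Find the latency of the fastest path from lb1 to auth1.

5

Comparing a few candidate routes:
lb1→api1→mq1→auth1: 4 + 5 + 2 = 11
lb1→web2→db1→mq1→auth1: 1 + 3 + 4 + 2 = 10
lb1→cache2→auth1: 2 + 3 = 5
lb1→web2→auth1: 1 + 9 = 10
lb1→web2→mq1→auth1: 1 + 9 + 2 = 12
lb1→api1→cache2→auth1: 4 + 5 + 3 = 12
Best route has total 5 ms.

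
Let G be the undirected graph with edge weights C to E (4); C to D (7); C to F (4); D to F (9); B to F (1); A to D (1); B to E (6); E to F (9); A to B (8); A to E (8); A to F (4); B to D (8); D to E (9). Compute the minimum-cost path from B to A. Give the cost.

5

Some routes from B to A:
B→A: 8
B→D→A: 8 + 1 = 9
B→F→A: 1 + 4 = 5
B→F→D→A: 1 + 9 + 1 = 11
B→F→C→D→A: 1 + 4 + 7 + 1 = 13
The minimum is 5.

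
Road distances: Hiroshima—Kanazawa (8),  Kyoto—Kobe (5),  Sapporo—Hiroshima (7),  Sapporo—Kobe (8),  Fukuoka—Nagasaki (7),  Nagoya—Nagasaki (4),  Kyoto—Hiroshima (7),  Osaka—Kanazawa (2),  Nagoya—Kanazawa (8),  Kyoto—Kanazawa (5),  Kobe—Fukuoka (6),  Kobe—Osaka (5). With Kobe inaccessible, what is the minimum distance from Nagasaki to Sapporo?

Paths from Nagasaki to Sapporo avoiding Kobe:
Nagasaki - Nagoya - Kanazawa - Kyoto - Hiroshima - Sapporo: 4 + 8 + 5 + 7 + 7 = 31
Nagasaki - Nagoya - Kanazawa - Hiroshima - Sapporo: 4 + 8 + 8 + 7 = 27
Best route has total 27.

27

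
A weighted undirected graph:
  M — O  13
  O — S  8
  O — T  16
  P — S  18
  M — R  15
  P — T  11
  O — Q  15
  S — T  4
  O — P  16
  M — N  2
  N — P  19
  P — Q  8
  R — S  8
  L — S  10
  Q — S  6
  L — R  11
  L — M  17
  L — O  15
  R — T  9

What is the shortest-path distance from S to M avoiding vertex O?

Some routes from S to M avoiding O:
S - L - M: 10 + 17 = 27
S - R - M: 8 + 15 = 23
S - T - R - M: 4 + 9 + 15 = 28
S - Q - P - N - M: 6 + 8 + 19 + 2 = 35
Shortest: 23.

23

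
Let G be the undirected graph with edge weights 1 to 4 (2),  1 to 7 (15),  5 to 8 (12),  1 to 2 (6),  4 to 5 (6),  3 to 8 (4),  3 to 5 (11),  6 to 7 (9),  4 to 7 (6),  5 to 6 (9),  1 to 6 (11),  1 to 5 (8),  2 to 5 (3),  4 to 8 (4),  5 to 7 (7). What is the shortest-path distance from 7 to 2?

Some routes from 7 to 2:
7 - 4 - 5 - 2: 6 + 6 + 3 = 15
7 - 4 - 1 - 2: 6 + 2 + 6 = 14
7 - 4 - 1 - 5 - 2: 6 + 2 + 8 + 3 = 19
7 - 5 - 2: 7 + 3 = 10
7 - 6 - 5 - 2: 9 + 9 + 3 = 21
Shortest: 10.

10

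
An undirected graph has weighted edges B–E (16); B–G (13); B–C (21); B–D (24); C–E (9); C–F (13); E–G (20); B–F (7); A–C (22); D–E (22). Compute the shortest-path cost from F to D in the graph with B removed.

44

Routes from F to D avoiding B:
F → C → E → D: 13 + 9 + 22 = 44
The minimum is 44.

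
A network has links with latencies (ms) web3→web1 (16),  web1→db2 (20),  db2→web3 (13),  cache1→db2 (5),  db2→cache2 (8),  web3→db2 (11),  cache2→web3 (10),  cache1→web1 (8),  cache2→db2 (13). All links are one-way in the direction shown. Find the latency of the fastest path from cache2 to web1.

26

Paths from cache2 to web1:
cache2 -> db2 -> web3 -> web1: 13 + 13 + 16 = 42
cache2 -> web3 -> web1: 10 + 16 = 26
The minimum is 26 ms.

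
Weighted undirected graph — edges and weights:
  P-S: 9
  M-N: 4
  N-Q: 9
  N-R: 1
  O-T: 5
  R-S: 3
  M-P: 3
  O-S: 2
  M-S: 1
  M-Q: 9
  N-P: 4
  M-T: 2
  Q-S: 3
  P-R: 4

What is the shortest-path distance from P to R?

Some routes from P to R:
P → N → R: 4 + 1 = 5
P → M → S → R: 3 + 1 + 3 = 7
P → R: 4
Shortest: 4.

4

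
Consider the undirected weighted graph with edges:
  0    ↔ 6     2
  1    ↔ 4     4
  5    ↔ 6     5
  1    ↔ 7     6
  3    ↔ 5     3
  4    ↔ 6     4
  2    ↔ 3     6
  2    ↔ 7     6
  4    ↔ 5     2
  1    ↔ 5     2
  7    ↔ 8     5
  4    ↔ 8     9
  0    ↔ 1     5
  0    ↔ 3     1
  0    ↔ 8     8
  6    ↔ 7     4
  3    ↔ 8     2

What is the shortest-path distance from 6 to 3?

Some routes from 6 to 3:
6 → 4 → 5 → 3: 4 + 2 + 3 = 9
6 → 7 → 8 → 3: 4 + 5 + 2 = 11
6 → 0 → 3: 2 + 1 = 3
6 → 0 → 8 → 3: 2 + 8 + 2 = 12
6 → 5 → 3: 5 + 3 = 8
Best route has total 3.

3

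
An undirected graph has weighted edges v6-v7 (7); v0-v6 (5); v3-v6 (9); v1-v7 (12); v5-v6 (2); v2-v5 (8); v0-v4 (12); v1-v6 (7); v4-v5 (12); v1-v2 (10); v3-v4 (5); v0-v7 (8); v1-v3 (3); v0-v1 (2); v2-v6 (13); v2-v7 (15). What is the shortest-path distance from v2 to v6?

10

Comparing a few candidate routes:
v2→v1→v3→v6: 10 + 3 + 9 = 22
v2→v7→v6: 15 + 7 = 22
v2→v1→v6: 10 + 7 = 17
v2→v1→v0→v6: 10 + 2 + 5 = 17
v2→v5→v6: 8 + 2 = 10
v2→v6: 13
The minimum is 10.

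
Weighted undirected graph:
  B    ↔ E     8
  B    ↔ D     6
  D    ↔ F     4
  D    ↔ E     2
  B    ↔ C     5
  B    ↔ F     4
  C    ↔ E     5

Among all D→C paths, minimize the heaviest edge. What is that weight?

5

A few of the D→C routes:
D→E→C: max(2, 5) = 5
D→B→C: max(6, 5) = 6
D→F→B→C: max(4, 4, 5) = 5
Best route has worst link 5.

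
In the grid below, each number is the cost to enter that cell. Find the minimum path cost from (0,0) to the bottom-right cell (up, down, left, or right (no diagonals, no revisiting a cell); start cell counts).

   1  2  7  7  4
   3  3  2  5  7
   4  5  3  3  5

19

One optimal route is (0,0)→(0,1)→(1,1)→(1,2)→(2,2)→(2,3)→(2,4).
Its cost is 1 + 2 + 3 + 2 + 3 + 3 + 5 = 19.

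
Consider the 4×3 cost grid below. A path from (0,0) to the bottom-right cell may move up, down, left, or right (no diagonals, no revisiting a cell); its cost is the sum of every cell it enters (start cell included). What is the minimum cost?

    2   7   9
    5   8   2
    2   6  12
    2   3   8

Cheapest: (0,0)→(1,0)→(2,0)→(3,0)→(3,1)→(3,2)
  2 + 5 + 2 + 2 + 3 + 8 = 22

22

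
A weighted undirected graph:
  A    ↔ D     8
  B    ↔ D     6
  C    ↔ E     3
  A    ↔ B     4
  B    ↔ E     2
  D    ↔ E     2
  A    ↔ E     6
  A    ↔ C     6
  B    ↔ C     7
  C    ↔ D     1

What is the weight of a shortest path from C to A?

6

Some routes from C to A:
C-D-E-A: 1 + 2 + 6 = 9
C-E-B-A: 3 + 2 + 4 = 9
C-D-A: 1 + 8 = 9
C-A: 6
C-D-E-B-A: 1 + 2 + 2 + 4 = 9
C-E-A: 3 + 6 = 9
Best route has total 6.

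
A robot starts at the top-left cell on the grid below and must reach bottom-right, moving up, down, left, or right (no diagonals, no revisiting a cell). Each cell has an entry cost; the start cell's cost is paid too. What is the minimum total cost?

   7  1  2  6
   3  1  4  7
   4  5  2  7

Cheapest: (0,0) (0,1) (1,1) (1,2) (2,2) (2,3)
  7 + 1 + 1 + 4 + 2 + 7 = 22

22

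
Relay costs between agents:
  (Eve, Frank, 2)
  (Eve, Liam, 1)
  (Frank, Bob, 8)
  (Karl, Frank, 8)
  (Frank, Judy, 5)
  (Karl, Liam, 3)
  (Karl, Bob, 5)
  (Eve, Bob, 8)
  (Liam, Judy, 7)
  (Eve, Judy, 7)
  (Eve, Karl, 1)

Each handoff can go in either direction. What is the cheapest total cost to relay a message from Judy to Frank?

Some routes from Judy to Frank:
Judy-Frank: 5
Judy-Liam-Eve-Frank: 7 + 1 + 2 = 10
Judy-Eve-Frank: 7 + 2 = 9
Judy-Liam-Karl-Eve-Frank: 7 + 3 + 1 + 2 = 13
Judy-Eve-Karl-Frank: 7 + 1 + 8 = 16
Shortest: 5.

5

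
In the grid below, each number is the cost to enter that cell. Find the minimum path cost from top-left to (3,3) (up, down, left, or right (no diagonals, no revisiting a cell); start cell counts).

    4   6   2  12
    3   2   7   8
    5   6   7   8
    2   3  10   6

Cheapest: (0,0) -> (1,0) -> (2,0) -> (3,0) -> (3,1) -> (3,2) -> (3,3)
  4 + 3 + 5 + 2 + 3 + 10 + 6 = 33

33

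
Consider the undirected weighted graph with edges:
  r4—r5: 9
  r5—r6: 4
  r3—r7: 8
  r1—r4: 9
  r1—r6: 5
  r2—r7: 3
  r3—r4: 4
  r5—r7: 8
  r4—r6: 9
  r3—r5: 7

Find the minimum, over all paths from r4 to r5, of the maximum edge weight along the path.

Paths from r4 to r5:
r4 → r3 → r7 → r5: max(4, 8, 8) = 8
r4 → r6 → r5: max(9, 4) = 9
r4 → r3 → r5: max(4, 7) = 7
r4 → r1 → r6 → r5: max(9, 5, 4) = 9
r4 → r5: max(9) = 9
The minimum achievable maximum is 7.

7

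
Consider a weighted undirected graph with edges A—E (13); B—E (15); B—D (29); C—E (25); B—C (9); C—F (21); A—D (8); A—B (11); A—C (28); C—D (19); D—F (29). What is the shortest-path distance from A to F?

A few of the A→F routes:
A - D - C - F: 8 + 19 + 21 = 48
A - C - F: 28 + 21 = 49
A - D - F: 8 + 29 = 37
A - B - C - F: 11 + 9 + 21 = 41
A - E - B - C - F: 13 + 15 + 9 + 21 = 58
Shortest: 37.

37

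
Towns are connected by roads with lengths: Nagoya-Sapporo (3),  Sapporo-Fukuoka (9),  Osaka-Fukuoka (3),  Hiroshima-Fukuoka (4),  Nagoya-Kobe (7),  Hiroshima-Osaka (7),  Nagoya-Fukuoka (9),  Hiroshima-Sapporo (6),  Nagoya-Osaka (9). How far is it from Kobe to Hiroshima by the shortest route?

A few of the Kobe→Hiroshima routes:
Kobe→Nagoya→Sapporo→Fukuoka→Hiroshima: 7 + 3 + 9 + 4 = 23
Kobe→Nagoya→Fukuoka→Hiroshima: 7 + 9 + 4 = 20
Kobe→Nagoya→Osaka→Fukuoka→Hiroshima: 7 + 9 + 3 + 4 = 23
Kobe→Nagoya→Osaka→Hiroshima: 7 + 9 + 7 = 23
Kobe→Nagoya→Fukuoka→Osaka→Hiroshima: 7 + 9 + 3 + 7 = 26
Kobe→Nagoya→Sapporo→Hiroshima: 7 + 3 + 6 = 16
Best route has total 16.

16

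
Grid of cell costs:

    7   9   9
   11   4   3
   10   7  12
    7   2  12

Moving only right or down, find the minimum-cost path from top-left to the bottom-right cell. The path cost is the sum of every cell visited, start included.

Best path: [0,0] -> [0,1] -> [1,1] -> [2,1] -> [3,1] -> [3,2]
Cost: 7 + 9 + 4 + 7 + 2 + 12 = 41

41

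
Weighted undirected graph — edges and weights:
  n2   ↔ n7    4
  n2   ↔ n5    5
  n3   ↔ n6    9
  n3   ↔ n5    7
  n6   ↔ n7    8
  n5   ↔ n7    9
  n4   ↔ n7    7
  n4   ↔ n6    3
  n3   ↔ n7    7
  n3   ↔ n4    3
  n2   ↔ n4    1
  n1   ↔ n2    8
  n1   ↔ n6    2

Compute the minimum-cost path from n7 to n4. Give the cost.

Checking several routes:
n7 → n2 → n4: 4 + 1 = 5
n7 → n6 → n4: 8 + 3 = 11
n7 → n5 → n2 → n4: 9 + 5 + 1 = 15
n7 → n4: 7
n7 → n3 → n4: 7 + 3 = 10
The minimum is 5.

5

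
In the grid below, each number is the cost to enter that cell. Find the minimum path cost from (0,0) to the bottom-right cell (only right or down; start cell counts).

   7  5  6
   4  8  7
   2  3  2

One optimal route is r0c0 → r1c0 → r2c0 → r2c1 → r2c2.
Its cost is 7 + 4 + 2 + 3 + 2 = 18.
For comparison, the top-then-right route costs 27.

18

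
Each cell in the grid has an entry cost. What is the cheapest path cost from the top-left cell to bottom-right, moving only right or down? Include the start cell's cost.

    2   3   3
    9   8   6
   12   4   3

Best path: r0c0→r0c1→r0c2→r1c2→r2c2
Cost: 2 + 3 + 3 + 6 + 3 = 17

17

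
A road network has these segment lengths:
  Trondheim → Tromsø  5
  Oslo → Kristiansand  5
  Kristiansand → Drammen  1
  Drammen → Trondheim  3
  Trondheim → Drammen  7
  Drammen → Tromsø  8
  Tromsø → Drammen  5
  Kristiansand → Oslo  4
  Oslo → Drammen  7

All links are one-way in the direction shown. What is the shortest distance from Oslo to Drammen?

6

Routes from Oslo to Drammen:
Oslo -> Kristiansand -> Drammen: 5 + 1 = 6
Oslo -> Drammen: 7
Shortest: 6.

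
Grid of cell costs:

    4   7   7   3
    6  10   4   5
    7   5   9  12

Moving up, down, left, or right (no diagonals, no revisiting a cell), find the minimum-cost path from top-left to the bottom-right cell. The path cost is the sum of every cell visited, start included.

38

Take [0,0] → [0,1] → [0,2] → [0,3] → [1,3] → [2,3] for a total of 4 + 7 + 7 + 3 + 5 + 12 = 38.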